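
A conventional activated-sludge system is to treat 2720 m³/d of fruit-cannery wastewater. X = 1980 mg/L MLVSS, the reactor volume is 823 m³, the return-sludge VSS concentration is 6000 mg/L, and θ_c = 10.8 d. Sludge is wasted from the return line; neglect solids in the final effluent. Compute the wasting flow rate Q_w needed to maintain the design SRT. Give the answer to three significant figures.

θ_c = V·X/(Q_w·X_r) when wasting from the recycle, so Q_w = V·X/(θ_c·X_r) = 823.0 × 1980 / (10.8 × 6000) = 25.15 m³/d.

Q_w ≈ 25.1 m³/d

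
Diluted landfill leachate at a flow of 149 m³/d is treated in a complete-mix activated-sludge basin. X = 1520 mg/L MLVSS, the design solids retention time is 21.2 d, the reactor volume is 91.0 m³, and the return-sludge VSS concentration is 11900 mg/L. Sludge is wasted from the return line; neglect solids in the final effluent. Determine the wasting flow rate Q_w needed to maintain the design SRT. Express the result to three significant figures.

θ_c = V·X/(Q_w·X_r) when wasting from the recycle, so Q_w = V·X/(θ_c·X_r) = 91.00 × 1520 / (21.2 × 11900) = 0.5483 m³/d.

Q_w ≈ 0.548 m³/d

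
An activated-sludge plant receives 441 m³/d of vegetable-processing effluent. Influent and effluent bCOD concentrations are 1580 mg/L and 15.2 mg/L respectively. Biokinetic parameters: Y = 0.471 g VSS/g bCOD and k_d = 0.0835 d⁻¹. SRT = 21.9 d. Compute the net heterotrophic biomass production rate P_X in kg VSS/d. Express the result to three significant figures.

The observed yield is Y_obs = Y/(1 + k_d·θ_c) = 0.471 / (1 + 0.0835 × 21.9) = 0.471 / 2.829 = 0.1665 g VSS per g bCOD removed.
Substrate removed = Q·(S₀ − S) = 441 m³/d × (1580 − 15.2) g/m³ = 6.9×10^5 g/d = 690.1 kg/d.
Biomass produced: P_X = Y_obs·Q·ΔS = 0.1665 × 690.1 ≈ 114.9 kg VSS/d.

P_X ≈ 115 kg VSS/d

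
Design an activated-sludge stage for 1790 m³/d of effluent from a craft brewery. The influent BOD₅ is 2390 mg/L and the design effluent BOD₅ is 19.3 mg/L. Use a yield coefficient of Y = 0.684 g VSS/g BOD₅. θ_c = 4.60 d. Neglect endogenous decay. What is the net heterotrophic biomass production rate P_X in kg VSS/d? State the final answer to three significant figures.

P_X ≈ 2900 kg VSS/d

With endogenous decay neglected, the observed yield equals the true yield: Y_obs = Y = 0.684 g VSS/g BOD₅.
ΔS = 2390 − 19.3 = 2371 mg/L, so the substrate removal rate is 1790 × 2371/1000 = 4244 kg BOD₅/d.
Biomass produced: P_X = Y_obs·Q·ΔS = 0.6840 × 4244 ≈ 2903 kg VSS/d.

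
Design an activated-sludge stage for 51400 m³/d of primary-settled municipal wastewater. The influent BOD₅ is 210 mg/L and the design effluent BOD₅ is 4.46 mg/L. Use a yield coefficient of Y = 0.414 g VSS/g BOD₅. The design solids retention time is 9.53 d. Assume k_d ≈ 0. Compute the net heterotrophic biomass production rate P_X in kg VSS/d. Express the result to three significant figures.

P_X ≈ 4370 kg VSS/d

Since k_d ≈ 0, Y_obs = Y = 0.414 g VSS/g BOD₅.
Substrate removed = Q·(S₀ − S) = 51400 m³/d × (210 − 4.46) g/m³ = 1.06×10^7 g/d = 10565 kg/d.
Biomass produced: P_X = Y_obs·Q·ΔS = 0.4140 × 10565 ≈ 4374 kg VSS/d.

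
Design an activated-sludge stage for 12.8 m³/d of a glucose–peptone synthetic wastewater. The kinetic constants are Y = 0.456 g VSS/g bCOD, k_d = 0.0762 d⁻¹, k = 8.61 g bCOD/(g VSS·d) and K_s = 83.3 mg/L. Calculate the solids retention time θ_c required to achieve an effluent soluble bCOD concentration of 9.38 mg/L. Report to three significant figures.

θ_c ≈ 3.11 d

Specific growth rate at S = 9.38 mg/L: μ = YkS/(K_s+S) = 0.456·8.61·9.38/(83.3+9.38) = 0.3974 d⁻¹.
1/θ_c = 0.3974 − 0.0762 = 0.3212 d⁻¹, so θ_c = 3.114 d.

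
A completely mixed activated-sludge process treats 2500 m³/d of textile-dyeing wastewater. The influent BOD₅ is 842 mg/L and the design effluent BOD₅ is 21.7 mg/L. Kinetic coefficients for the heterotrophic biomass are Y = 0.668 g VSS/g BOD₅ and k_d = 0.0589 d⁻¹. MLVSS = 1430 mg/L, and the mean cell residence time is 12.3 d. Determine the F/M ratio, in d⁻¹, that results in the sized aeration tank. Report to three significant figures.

From the SRT design equation V = Y Q (S₀−S) θ_c / [X (1 + k_d θ_c)] = 0.668 × 2500 × (842 − 21.7) × 12.3 / [1430 × (1 + 0.0589 × 12.3)] = 1.68×10^7 / 2466 = 6833 m³.
Food-to-microorganism ratio F/M = Q S₀ / (V X) = 2500 × 842 / (6833 × 1430) = 0.2154 d⁻¹.

F/M ≈ 0.215 d⁻¹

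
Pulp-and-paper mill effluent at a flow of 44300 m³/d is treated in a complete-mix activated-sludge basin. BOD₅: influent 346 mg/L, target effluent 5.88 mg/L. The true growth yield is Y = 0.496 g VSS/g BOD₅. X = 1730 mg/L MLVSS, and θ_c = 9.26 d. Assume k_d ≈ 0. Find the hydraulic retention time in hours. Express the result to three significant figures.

τ ≈ 21.7 h

V·X = Y·Q·ΔS·θ_c gives V = 0.496 × 44300 × (346 − 5.88) × 9.26 / 1730 = 40002 m³.
τ = V/Q = 40002/44300 = 0.9030 d, or 21.67 h.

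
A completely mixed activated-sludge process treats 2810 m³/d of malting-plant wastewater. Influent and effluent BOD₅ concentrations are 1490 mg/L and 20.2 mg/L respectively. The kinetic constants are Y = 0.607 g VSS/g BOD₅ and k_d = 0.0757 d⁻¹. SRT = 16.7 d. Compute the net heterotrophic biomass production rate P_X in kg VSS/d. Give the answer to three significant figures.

P_X ≈ 1110 kg VSS/d

The observed yield is Y_obs = Y/(1 + k_d·θ_c) = 0.607 / (1 + 0.0757 × 16.7) = 0.607 / 2.264 = 0.2681 g VSS per g BOD₅ removed.
Mass of BOD₅ removed per day: Q(S₀ − S) = 2810 × 1470 g/m³ = 4130 kg/d.
Biomass produced: P_X = Y_obs·Q·ΔS = 0.2681 × 4130 ≈ 1107 kg VSS/d.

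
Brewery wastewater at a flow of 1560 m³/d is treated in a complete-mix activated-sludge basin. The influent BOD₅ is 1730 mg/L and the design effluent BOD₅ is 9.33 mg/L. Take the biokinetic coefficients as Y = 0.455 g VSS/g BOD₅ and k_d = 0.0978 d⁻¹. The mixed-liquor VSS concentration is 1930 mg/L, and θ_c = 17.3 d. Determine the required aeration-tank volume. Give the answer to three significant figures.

V ≈ 4070 m³

Steady-state biomass mass balance: V·X·(1 + k_d·θ_c) = Y·Q·(S₀ − S)·θ_c, so V = 0.455 × 1560 × (1730 − 9.33) × 17.3 / [1930 × (1 + 0.0978 × 17.3)] = 2.11×10^7 / 5195 = 4067 m³.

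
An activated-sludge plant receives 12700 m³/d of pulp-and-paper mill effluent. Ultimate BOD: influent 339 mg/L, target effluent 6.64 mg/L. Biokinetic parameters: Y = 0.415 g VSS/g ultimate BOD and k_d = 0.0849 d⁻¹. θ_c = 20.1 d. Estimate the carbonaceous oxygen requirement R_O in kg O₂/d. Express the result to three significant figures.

Y_obs = Y / (1 + k_d θ_c) = 0.415 / (1 + 0.0849 × 20.1) = 0.415 / 2.706 = 0.1533.
ΔS = 339 − 6.64 = 332.4 mg/L, so the substrate removal rate is 12700 × 332.4/1000 = 4221 kg ultimate BOD/d.
Biomass synthesised: P_X = Y_obs × 4221 = 647.2 kg VSS/d.
R_O = Q·(S₀ − S) − 1.42·P_X = 4221 − 1.42 × 647.2 = 3302 kg O₂/d.

R_O ≈ 3300 kg O₂/d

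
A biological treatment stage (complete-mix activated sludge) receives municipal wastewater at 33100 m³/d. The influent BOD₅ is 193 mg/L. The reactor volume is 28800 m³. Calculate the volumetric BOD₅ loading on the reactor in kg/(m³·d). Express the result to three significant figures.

L_v ≈ 0.222 kg BOD₅/(m³·d)

Volumetric loading L_v = Q·S₀ / V = 33100 × 193 g/m³ / 28800 m³ = 221.8 g/(m³·d) = 0.2218 kg BOD₅/(m³·d).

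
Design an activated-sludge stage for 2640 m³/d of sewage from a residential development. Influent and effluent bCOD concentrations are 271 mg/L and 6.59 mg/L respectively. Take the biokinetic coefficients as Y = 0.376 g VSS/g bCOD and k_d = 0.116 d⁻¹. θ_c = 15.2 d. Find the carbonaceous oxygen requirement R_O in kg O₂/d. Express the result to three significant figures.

Observed yield with endogenous decay: Y_obs = Y / (1 + k_d·θ_c) = 0.376 / (1 + 0.116 × 15.2) = 0.376 / 2.763 = 0.1361 g VSS/g bCOD.
ΔS = 271 − 6.59 = 264.4 mg/L, so the substrate removal rate is 2640 × 264.4/1000 = 698.0 kg bCOD/d.
Biomass synthesised: P_X = Y_obs × 698.0 = 94.99 kg VSS/d.
R_O = Q·(S₀ − S) − 1.42·P_X = 698.0 − 1.42 × 94.99 = 563.2 kg O₂/d.

R_O ≈ 563 kg O₂/d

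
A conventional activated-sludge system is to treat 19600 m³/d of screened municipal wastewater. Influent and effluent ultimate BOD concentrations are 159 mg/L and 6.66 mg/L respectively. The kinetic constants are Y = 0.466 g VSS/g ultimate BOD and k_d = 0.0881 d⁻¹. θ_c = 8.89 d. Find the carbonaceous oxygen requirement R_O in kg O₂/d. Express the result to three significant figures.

R_O ≈ 1880 kg O₂/d

Observed yield with endogenous decay: Y_obs = Y / (1 + k_d·θ_c) = 0.466 / (1 + 0.0881 × 8.89) = 0.466 / 1.783 = 0.2613 g VSS/g ultimate BOD.
Q·(S₀ − S) = 19600 × (159 − 6.66) × 10⁻³ = 2986 kg/d removed.
P_X = Y_obs·Q·(S₀ − S) = 0.2613 × 2986 = 780.3 kg VSS/d.
Carbonaceous O₂ demand = substrate oxidised − cell-mass equivalent = 2986 − 1.42 × 780.3 = 1878 kg O₂/d.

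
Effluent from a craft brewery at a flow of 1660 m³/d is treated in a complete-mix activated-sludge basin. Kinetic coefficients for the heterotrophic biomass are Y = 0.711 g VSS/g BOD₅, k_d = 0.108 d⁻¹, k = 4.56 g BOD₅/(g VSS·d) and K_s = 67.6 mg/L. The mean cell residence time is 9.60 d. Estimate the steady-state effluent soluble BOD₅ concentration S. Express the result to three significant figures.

S ≈ 4.73 mg/L

For a completely mixed reactor with recycle the Lawrence–McCarty relation gives S = K_s·(1 + k_d·θ_c) / [θ_c·(Y·k − k_d) − 1] = 67.6 × (1 + 0.108 × 9.60) / [9.60 × (0.711 × 4.56 − 0.108) − 1] = 137.7 / 29.09 = 4.733 mg/L.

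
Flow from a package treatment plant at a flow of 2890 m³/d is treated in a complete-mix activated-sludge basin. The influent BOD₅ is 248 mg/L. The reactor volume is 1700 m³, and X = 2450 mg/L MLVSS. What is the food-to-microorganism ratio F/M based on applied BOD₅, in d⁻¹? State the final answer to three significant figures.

F/M = applied load / biomass = Q·S₀/(V·X) = 2890 × 248 / (1700 × 2450) = 0.1721 d⁻¹.

F/M ≈ 0.172 d⁻¹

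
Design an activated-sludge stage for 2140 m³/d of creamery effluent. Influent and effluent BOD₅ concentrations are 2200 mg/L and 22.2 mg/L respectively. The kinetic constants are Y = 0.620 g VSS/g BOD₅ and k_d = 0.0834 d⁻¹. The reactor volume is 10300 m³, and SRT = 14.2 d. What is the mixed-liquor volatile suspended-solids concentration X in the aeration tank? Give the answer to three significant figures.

X ≈ 1820 mg/L

Solving the biomass balance for X: X = Y Q (S₀−S) θ_c / [V (1+k_d θ_c)] = 0.620 × 2140 × (2200 − 22.2) × 14.2 / [10300 × (1 + 0.0834 × 14.2)] = 1824 mg/L.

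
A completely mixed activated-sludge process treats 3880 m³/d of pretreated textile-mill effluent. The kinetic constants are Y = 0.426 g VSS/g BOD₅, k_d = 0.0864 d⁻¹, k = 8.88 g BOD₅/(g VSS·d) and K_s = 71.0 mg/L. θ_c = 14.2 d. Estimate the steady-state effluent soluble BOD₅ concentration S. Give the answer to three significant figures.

S ≈ 3.07 mg/L

From the Monod/SRT balance for a CMAS, S = K_s·(1+k_d θ_c)/[θ_c·(Y k − k_d) − 1] = 71.0 × (1 + 0.0864 × 14.2) / [14.2 × (0.426 × 8.88 − 0.0864) − 1] = 158.1 / 51.49 = 3.071 mg/L.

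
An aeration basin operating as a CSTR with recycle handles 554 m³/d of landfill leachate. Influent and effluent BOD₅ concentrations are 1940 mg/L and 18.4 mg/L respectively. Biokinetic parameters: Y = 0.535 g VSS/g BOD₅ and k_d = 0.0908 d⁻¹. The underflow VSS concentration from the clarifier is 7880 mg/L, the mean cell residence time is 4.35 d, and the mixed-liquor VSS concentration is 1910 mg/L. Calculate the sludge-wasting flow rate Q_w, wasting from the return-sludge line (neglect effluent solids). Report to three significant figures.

Rearranging the biomass balance for a CMAS with decay, V = Y·Q·ΔS·θ_c / [X·(1+k_d θ_c)] = 0.535 × 554 × (1940 − 18.4) × 4.35 / [1910 × (1 + 0.0908 × 4.35)] = 2.48×10^6 / 2664 = 929.9 m³.
Q_w = (V·X)/(θ_c X_r) = 929.9 × 1910 / (4.35 × 7880) = 51.81 m³/d.

Q_w ≈ 51.8 m³/d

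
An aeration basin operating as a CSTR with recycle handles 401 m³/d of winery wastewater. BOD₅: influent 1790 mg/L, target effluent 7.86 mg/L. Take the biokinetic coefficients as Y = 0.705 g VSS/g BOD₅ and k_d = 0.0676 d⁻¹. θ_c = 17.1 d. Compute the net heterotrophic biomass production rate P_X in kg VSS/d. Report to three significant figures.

P_X ≈ 234 kg VSS/d

Observed yield with endogenous decay: Y_obs = Y / (1 + k_d·θ_c) = 0.705 / (1 + 0.0676 × 17.1) = 0.705 / 2.156 = 0.3270 g VSS/g BOD₅.
Mass of BOD₅ removed per day: Q(S₀ − S) = 401 × 1782 g/m³ = 714.6 kg/d.
Biomass produced: P_X = Y_obs·Q·ΔS = 0.3270 × 714.6 ≈ 233.7 kg VSS/d.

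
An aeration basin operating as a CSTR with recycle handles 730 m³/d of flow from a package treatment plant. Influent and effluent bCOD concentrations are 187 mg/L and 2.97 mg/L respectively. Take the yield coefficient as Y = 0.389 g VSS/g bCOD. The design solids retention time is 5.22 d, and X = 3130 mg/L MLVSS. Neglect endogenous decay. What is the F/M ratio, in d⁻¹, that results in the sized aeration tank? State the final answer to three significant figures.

F/M ≈ 0.500 d⁻¹

V·X = Y·Q·ΔS·θ_c gives V = 0.389 × 730 × (187 − 2.97) × 5.22 / 3130 = 87.15 m³.
Food-to-microorganism ratio F/M = Q S₀ / (V X) = 730 × 187 / (87.15 × 3130) = 0.5004 d⁻¹.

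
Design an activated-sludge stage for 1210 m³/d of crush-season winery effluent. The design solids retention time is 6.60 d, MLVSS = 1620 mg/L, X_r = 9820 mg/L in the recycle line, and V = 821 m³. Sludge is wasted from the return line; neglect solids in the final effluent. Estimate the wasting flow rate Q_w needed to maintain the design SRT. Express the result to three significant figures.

Q_w ≈ 20.5 m³/d

θ_c = V·X/(Q_w·X_r) when wasting from the recycle, so Q_w = V·X/(θ_c·X_r) = 821.0 × 1620 / (6.60 × 9820) = 20.52 m³/d.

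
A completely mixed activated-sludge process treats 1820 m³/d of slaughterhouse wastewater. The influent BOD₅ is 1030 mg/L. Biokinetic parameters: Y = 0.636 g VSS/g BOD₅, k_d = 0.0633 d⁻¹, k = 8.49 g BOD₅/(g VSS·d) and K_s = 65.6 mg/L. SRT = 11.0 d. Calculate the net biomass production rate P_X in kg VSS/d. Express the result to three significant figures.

For a completely mixed reactor with recycle the Lawrence–McCarty relation gives S = K_s·(1 + k_d·θ_c) / [θ_c·(Y·k − k_d) − 1] = 65.6 × (1 + 0.0633 × 11.0) / [11.0 × (0.636 × 8.49 − 0.0633) − 1] = 111.3 / 57.70 = 1.929 mg/L.
Observed yield with endogenous decay: Y_obs = Y / (1 + k_d·θ_c) = 0.636 / (1 + 0.0633 × 11.0) = 0.636 / 1.696 = 0.3749 g VSS/g BOD₅.
ΔS = 1030 − 1.93 = 1028 mg/L, so the substrate removal rate is 1820 × 1028/1000 = 1871 kg BOD₅/d.
So the net sludge growth is P_X = 0.3749 × 1871 = 701.5 kg VSS/d.

P_X ≈ 702 kg VSS/d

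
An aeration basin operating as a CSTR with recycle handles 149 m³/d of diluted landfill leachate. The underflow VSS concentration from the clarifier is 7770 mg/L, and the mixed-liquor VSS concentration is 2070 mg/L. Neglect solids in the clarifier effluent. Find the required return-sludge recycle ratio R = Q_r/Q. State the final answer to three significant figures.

R ≈ 0.363

Solids balance on the clarifier gives (1+R)X = R·X_r, so R = X/(X_r − X) = 2070 / (7770 − 2070) = 0.3632.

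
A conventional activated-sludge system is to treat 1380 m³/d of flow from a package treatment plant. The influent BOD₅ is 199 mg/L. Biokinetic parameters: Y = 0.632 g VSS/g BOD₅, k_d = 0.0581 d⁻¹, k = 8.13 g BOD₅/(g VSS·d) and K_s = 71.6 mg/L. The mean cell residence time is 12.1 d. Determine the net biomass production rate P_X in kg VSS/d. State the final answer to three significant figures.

P_X ≈ 101 kg VSS/d

Effluent substrate depends only on kinetics and SRT: S = K_s(1 + k_d θ_c) / [θ_c(Yk − k_d) − 1] = 71.6 × (1 + 0.0581 × 12.1) / [12.1 × (0.632 × 8.13 − 0.0581) − 1] = 121.9 / 60.47 = 2.017 mg/L.
The observed yield is Y_obs = Y/(1 + k_d·θ_c) = 0.632 / (1 + 0.0581 × 12.1) = 0.632 / 1.703 = 0.3711 g VSS per g BOD₅ removed.
Mass of BOD₅ removed per day: Q(S₀ − S) = 1380 × 197.0 g/m³ = 271.8 kg/d.
Biomass produced: P_X = Y_obs·Q·ΔS = 0.3711 × 271.8 ≈ 100.9 kg VSS/d.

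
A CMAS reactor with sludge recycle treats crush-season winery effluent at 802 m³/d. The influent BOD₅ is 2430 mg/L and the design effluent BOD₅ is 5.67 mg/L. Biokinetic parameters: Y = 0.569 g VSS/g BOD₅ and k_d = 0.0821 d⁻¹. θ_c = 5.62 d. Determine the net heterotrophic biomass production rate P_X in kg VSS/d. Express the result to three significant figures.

P_X ≈ 757 kg VSS/d

Observed yield with endogenous decay: Y_obs = Y / (1 + k_d·θ_c) = 0.569 / (1 + 0.0821 × 5.62) = 0.569 / 1.461 = 0.3894 g VSS/g BOD₅.
Substrate removed = Q·(S₀ − S) = 802 m³/d × (2430 − 5.67) g/m³ = 1.94×10^6 g/d = 1944 kg/d.
P_X = Y_obs · Q(S₀ − S) = 0.3894 × 1944 = 757.0 kg VSS/d.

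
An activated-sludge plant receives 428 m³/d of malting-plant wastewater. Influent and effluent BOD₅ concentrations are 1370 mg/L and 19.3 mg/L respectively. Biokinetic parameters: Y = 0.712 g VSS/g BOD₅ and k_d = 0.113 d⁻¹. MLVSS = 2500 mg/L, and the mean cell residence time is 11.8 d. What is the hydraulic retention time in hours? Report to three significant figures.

Rearranging the biomass balance for a CMAS with decay, V = Y·Q·ΔS·θ_c / [X·(1+k_d θ_c)] = 0.712 × 428 × (1370 − 19.3) × 11.8 / [2500 × (1 + 0.113 × 11.8)] = 4.86×10^6 / 5834 = 832.6 m³.
τ = V/Q = 832.6/428 = 1.945 d, or 46.69 h.

τ ≈ 46.7 h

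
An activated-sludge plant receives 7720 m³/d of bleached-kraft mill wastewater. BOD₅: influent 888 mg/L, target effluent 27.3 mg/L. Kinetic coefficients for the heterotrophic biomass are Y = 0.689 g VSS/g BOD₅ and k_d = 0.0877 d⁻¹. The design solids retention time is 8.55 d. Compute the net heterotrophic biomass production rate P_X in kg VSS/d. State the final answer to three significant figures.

P_X ≈ 2620 kg VSS/d

Y_obs = Y / (1 + k_d θ_c) = 0.689 / (1 + 0.0877 × 8.55) = 0.689 / 1.750 = 0.3938.
Mass of BOD₅ removed per day: Q(S₀ − S) = 7720 × 860.7 g/m³ = 6645 kg/d.
Biomass produced: P_X = Y_obs·Q·ΔS = 0.3938 × 6645 ≈ 2616 kg VSS/d.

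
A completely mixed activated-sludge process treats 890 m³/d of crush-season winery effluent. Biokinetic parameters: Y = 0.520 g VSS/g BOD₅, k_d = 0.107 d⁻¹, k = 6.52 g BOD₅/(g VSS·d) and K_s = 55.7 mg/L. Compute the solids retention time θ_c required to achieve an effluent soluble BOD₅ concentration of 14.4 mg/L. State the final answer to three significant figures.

Specific growth rate at S = 14.4 mg/L: μ = YkS/(K_s+S) = 0.520·6.52·14.4/(55.7+14.4) = 0.6965 d⁻¹.
1/θ_c = 0.6965 − 0.107 = 0.5895 d⁻¹, so θ_c = 1.696 d.

θ_c ≈ 1.70 d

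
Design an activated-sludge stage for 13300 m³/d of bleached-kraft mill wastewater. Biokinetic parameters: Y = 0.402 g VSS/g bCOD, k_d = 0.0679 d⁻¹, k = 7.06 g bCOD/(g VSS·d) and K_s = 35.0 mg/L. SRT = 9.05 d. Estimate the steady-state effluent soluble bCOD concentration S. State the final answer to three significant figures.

Effluent substrate depends only on kinetics and SRT: S = K_s(1 + k_d θ_c) / [θ_c(Yk − k_d) − 1] = 35.0 × (1 + 0.0679 × 9.05) / [9.05 × (0.402 × 7.06 − 0.0679) − 1] = 56.51 / 24.07 = 2.348 mg/L.

S ≈ 2.35 mg/L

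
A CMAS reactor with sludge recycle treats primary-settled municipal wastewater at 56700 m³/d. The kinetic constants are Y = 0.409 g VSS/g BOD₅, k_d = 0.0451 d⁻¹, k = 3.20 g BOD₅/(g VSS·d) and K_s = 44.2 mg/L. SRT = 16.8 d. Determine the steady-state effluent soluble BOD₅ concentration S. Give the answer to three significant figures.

S ≈ 3.84 mg/L

For a completely mixed reactor with recycle the Lawrence–McCarty relation gives S = K_s·(1 + k_d·θ_c) / [θ_c·(Y·k − k_d) − 1] = 44.2 × (1 + 0.0451 × 16.8) / [16.8 × (0.409 × 3.20 − 0.0451) − 1] = 77.69 / 20.23 = 3.840 mg/L.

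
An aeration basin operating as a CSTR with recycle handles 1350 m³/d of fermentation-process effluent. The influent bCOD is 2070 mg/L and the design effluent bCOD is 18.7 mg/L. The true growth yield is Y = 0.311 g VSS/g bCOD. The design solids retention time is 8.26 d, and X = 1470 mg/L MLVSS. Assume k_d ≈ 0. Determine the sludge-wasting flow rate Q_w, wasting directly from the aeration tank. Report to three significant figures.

Q_w ≈ 586 m³/d

V·X = Y·Q·ΔS·θ_c gives V = 0.311 × 1350 × (2070 − 18.7) × 8.26 / 1470 = 4839 m³.
For wasting at MLVSS concentration, Q_w = V/θ_c = 4839/8.26 = 585.9 m³/d.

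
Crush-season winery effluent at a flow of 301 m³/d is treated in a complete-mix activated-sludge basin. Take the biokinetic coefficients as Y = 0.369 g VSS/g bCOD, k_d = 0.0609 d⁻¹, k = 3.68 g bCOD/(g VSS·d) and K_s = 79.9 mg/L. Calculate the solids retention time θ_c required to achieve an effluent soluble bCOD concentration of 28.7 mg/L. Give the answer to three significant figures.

From 1/θ_c = Y·k·S/(K_s + S) − k_d: Y·k·S/(K_s+S) = 0.369 × 3.68 × 28.7 / (79.9 + 28.7) = 0.3589 d⁻¹.
Then 1/θ_c = μ − k_d = 0.3589 − 0.0609 = 0.2980 d⁻¹, giving θ_c = 3.356 d.

θ_c ≈ 3.36 d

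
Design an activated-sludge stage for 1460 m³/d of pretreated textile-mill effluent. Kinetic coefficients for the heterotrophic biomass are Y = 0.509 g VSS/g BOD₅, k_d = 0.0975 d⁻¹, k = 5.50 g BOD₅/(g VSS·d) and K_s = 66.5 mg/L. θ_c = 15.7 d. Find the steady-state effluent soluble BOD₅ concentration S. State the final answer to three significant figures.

S ≈ 4.06 mg/L

For a completely mixed reactor with recycle the Lawrence–McCarty relation gives S = K_s·(1 + k_d·θ_c) / [θ_c·(Y·k − k_d) − 1] = 66.5 × (1 + 0.0975 × 15.7) / [15.7 × (0.509 × 5.50 − 0.0975) − 1] = 168.3 / 41.42 = 4.063 mg/L.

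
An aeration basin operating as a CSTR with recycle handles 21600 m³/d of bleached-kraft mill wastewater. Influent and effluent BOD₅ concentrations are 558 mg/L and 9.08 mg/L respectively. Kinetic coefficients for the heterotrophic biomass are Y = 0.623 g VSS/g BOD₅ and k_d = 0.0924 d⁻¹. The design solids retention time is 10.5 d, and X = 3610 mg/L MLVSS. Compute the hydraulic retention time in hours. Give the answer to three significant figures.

From the SRT design equation V = Y Q (S₀−S) θ_c / [X (1 + k_d θ_c)] = 0.623 × 21600 × (558 − 9.08) × 10.5 / [3610 × (1 + 0.0924 × 10.5)] = 7.76×10^7 / 7112 = 10905 m³.
Hydraulic retention time τ = V/Q = 10905 / 21600 = 0.5049 d = 12.12 h.

τ ≈ 12.1 h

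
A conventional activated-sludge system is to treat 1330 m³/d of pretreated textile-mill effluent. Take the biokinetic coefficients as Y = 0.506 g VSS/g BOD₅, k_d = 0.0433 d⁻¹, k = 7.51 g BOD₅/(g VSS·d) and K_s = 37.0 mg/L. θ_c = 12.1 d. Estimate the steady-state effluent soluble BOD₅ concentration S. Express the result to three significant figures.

S ≈ 1.27 mg/L

For a completely mixed reactor with recycle the Lawrence–McCarty relation gives S = K_s·(1 + k_d·θ_c) / [θ_c·(Y·k − k_d) − 1] = 37.0 × (1 + 0.0433 × 12.1) / [12.1 × (0.506 × 7.51 − 0.0433) − 1] = 56.39 / 44.46 = 1.268 mg/L.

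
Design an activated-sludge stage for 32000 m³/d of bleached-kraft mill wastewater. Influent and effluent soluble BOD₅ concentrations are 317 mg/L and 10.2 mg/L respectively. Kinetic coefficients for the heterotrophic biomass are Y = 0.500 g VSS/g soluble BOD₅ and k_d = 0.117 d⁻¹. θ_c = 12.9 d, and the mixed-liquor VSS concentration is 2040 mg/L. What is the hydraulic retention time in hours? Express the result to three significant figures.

From the SRT design equation V = Y Q (S₀−S) θ_c / [X (1 + k_d θ_c)] = 0.500 × 32000 × (317 − 10.2) × 12.9 / [2040 × (1 + 0.117 × 12.9)] = 6.33×10^7 / 5119 = 12370 m³.
Hydraulic retention time τ = V/Q = 12370 / 32000 = 0.3866 d = 9.278 h.

τ ≈ 9.28 h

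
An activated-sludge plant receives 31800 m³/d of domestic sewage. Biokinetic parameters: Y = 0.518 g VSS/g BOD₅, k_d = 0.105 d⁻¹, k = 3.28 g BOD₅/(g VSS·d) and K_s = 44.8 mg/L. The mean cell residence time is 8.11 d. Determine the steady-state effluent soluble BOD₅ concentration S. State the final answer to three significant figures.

S ≈ 6.95 mg/L

For a completely mixed reactor with recycle the Lawrence–McCarty relation gives S = K_s·(1 + k_d·θ_c) / [θ_c·(Y·k − k_d) − 1] = 44.8 × (1 + 0.105 × 8.11) / [8.11 × (0.518 × 3.28 − 0.105) − 1] = 82.95 / 11.93 = 6.954 mg/L.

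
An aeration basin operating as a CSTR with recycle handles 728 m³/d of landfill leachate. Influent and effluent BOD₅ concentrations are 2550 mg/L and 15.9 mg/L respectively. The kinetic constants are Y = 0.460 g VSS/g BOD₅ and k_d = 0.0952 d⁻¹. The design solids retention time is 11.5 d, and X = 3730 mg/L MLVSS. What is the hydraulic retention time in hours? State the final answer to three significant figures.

τ ≈ 41.2 h

Rearranging the biomass balance for a CMAS with decay, V = Y·Q·ΔS·θ_c / [X·(1+k_d θ_c)] = 0.460 × 728 × (2550 − 15.9) × 11.5 / [3730 × (1 + 0.0952 × 11.5)] = 9.76×10^6 / 7814 = 1249 m³.
τ = V/Q = 1249/728 = 1.716 d, or 41.18 h.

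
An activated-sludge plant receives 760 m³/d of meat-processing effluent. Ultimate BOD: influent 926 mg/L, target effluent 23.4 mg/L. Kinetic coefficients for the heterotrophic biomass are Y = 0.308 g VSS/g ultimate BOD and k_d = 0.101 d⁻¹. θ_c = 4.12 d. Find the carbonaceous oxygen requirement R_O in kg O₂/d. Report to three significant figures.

Observed yield with endogenous decay: Y_obs = Y / (1 + k_d·θ_c) = 0.308 / (1 + 0.101 × 4.12) = 0.308 / 1.416 = 0.2175 g VSS/g ultimate BOD.
Q·(S₀ − S) = 760 × (926 − 23.4) × 10⁻³ = 686.0 kg/d removed.
Biomass synthesised: P_X = Y_obs × 686.0 = 149.2 kg VSS/d.
R_O = Q·ΔS − 1.42 P_X = 686.0 − 211.9 = 474.1 kg O₂/d.

R_O ≈ 474 kg O₂/d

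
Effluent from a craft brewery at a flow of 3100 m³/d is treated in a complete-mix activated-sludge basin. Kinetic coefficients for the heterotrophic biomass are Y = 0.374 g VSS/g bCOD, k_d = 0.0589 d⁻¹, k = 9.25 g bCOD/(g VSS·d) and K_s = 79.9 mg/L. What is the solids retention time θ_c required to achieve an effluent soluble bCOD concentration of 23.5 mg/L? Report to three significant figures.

At the target effluent, Y k S/(K_s+S) = 0.374×9.25×23.5/103.4 = 0.7862 d⁻¹.
θ_c = 1/(μ − k_d) = 1/(0.7862 − 0.0589) = 1/0.7273 = 1.375 d.

θ_c ≈ 1.37 d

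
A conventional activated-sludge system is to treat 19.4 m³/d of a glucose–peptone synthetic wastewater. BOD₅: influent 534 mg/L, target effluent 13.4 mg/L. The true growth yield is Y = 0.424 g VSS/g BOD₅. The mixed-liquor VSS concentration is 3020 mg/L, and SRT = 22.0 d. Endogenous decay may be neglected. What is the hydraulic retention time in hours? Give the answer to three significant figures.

τ ≈ 38.6 h

With k_d = 0 the design equation reduces to V = Y Q (S₀−S) θ_c / X = 0.424 × 19.4 × (534 − 13.4) × 22.0 / 3020 = 31.20 m³.
Hydraulic retention time τ = V/Q = 31.20 / 19.4 = 1.608 d = 38.59 h.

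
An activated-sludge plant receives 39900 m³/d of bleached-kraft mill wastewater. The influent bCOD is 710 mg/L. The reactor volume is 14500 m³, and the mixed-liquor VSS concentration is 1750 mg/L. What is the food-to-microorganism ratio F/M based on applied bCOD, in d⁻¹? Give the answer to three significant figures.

F/M = Q·S₀ / (V·X) = 39900 × 710 / (14500 × 1750) = 1.116 g bCOD·(g VSS·d)⁻¹.

F/M ≈ 1.12 d⁻¹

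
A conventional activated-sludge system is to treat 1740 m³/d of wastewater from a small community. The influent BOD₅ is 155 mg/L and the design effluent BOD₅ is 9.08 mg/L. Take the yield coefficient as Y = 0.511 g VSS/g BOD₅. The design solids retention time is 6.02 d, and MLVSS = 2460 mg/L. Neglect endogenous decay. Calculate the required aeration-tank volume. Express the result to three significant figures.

V ≈ 318 m³

V·X = Y·Q·ΔS·θ_c gives V = 0.511 × 1740 × (155 − 9.08) × 6.02 / 2460 = 317.5 m³.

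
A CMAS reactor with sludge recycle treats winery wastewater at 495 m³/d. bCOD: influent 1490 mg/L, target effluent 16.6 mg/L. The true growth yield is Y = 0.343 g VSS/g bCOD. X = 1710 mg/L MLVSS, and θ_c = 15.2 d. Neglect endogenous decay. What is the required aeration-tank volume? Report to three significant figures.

V·X = Y·Q·ΔS·θ_c gives V = 0.343 × 495 × (1490 − 16.6) × 15.2 / 1710 = 2224 m³.

V ≈ 2220 m³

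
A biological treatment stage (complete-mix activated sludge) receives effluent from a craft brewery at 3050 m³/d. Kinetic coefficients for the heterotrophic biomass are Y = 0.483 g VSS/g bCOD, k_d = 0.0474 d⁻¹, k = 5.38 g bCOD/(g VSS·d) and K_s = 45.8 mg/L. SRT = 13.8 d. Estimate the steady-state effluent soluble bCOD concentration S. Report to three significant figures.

S ≈ 2.21 mg/L

From the Monod/SRT balance for a CMAS, S = K_s·(1+k_d θ_c)/[θ_c·(Y k − k_d) − 1] = 45.8 × (1 + 0.0474 × 13.8) / [13.8 × (0.483 × 5.38 − 0.0474) − 1] = 75.76 / 34.21 = 2.215 mg/L.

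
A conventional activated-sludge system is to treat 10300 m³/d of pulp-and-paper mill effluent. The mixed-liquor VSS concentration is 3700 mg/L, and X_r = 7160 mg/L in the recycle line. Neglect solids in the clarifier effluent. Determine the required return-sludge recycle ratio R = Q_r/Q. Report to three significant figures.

Mass balance around the secondary clarifier (neglecting effluent solids): R = X / (X_r − X) = 3700 / (7160 − 3700) = 1.069.

R ≈ 1.07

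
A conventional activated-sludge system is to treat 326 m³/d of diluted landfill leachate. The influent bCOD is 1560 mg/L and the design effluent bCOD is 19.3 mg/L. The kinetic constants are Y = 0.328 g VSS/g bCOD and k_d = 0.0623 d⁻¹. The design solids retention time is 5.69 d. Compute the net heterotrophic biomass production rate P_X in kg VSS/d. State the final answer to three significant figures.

Y_obs = Y / (1 + k_d θ_c) = 0.328 / (1 + 0.0623 × 5.69) = 0.328 / 1.354 = 0.2422.
Mass of bCOD removed per day: Q(S₀ − S) = 326 × 1541 g/m³ = 502.3 kg/d.
P_X = Y_obs · Q(S₀ − S) = 0.2422 × 502.3 = 121.6 kg VSS/d.

P_X ≈ 122 kg VSS/d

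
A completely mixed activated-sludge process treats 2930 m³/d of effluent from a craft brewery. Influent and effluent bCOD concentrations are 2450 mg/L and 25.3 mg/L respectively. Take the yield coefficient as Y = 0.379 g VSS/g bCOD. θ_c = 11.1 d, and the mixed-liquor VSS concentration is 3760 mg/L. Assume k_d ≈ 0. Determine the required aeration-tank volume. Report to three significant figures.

V ≈ 7950 m³

Biomass mass balance (decay neglected): V·X = Y·Q·(S₀ − S)·θ_c, so V = 0.379 × 2930 × (2450 − 25.3) × 11.1 / 3760 = 7949 m³.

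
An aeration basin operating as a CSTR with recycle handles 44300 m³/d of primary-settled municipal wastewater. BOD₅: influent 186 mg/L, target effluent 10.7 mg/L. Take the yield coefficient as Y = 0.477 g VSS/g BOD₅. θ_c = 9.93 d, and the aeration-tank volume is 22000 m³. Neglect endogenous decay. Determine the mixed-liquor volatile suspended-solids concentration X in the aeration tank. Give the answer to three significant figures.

X ≈ 1670 mg/L

From V·X = Y·Q·(S₀ − S)·θ_c (decay neglected): X = 0.477 × 44300 × (186 − 10.7) × 9.93 / 22000 = 1672 mg/L.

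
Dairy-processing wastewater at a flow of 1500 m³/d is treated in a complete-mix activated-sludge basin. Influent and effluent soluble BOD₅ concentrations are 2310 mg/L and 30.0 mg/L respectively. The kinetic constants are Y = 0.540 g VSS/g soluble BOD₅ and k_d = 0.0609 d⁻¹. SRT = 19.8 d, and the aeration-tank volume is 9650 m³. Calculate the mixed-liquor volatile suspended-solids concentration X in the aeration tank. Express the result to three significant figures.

X ≈ 1720 mg/L

X = Y·Q·ΔS·θ_c / [V·(1 + k_d θ_c)] = 0.540 × 1500 × (2310 − 30.0) × 19.8 / [9650 × (1 + 0.0609 × 19.8)] = 1718 mg/L.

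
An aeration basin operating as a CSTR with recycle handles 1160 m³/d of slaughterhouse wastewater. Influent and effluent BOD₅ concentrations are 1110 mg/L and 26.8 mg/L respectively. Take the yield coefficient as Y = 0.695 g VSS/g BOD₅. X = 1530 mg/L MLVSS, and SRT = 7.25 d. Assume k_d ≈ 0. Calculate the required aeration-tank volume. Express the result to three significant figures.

V ≈ 4140 m³

Biomass mass balance (decay neglected): V·X = Y·Q·(S₀ − S)·θ_c, so V = 0.695 × 1160 × (1110 − 26.8) × 7.25 / 1530 = 4138 m³.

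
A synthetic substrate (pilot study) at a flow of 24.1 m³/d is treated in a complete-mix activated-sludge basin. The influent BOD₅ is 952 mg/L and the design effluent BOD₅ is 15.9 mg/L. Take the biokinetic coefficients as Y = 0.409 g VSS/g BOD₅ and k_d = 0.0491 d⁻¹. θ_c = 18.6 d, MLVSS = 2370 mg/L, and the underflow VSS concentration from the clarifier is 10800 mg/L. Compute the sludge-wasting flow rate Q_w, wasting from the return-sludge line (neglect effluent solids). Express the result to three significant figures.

Q_w ≈ 0.447 m³/d

Steady-state biomass mass balance: V·X·(1 + k_d·θ_c) = Y·Q·(S₀ − S)·θ_c, so V = 0.409 × 24.1 × (952 − 15.9) × 18.6 / [2370 × (1 + 0.0491 × 18.6)] = 1.72×10^5 / 4534 = 37.85 m³.
θ_c = V·X/(Q_w·X_r) when wasting from the recycle, so Q_w = V·X/(θ_c·X_r) = 37.85 × 2370 / (18.6 × 10800) = 0.4465 m³/d.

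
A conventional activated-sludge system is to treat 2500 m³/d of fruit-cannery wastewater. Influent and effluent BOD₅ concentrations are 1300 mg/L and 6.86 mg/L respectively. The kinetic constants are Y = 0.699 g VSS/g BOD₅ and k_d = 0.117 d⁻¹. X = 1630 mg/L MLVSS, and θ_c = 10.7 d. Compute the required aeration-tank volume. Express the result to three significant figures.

Rearranging the biomass balance for a CMAS with decay, V = Y·Q·ΔS·θ_c / [X·(1+k_d θ_c)] = 0.699 × 2500 × (1300 − 6.86) × 10.7 / [1630 × (1 + 0.117 × 10.7)] = 2.42×10^7 / 3671 = 6587 m³.

V ≈ 6590 m³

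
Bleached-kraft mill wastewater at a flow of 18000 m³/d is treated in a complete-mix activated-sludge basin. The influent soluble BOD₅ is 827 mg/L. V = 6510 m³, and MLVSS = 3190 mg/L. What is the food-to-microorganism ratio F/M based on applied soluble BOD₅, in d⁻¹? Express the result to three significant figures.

F/M ≈ 0.717 d⁻¹

Food-to-microorganism ratio F/M = Q S₀ / (V X) = 18000 × 827 / (6510 × 3190) = 0.7168 d⁻¹.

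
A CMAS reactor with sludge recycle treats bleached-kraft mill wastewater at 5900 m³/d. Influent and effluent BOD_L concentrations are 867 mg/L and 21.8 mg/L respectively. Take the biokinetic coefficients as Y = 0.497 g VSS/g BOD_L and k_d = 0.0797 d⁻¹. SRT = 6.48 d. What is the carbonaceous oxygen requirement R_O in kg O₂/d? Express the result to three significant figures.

Observed yield with endogenous decay: Y_obs = Y / (1 + k_d·θ_c) = 0.497 / (1 + 0.0797 × 6.48) = 0.497 / 1.516 = 0.3277 g VSS/g BOD_L.
Q·(S₀ − S) = 5900 × (867 − 21.8) × 10⁻³ = 4987 kg/d removed.
P_X = Y_obs·Q·(S₀ − S) = 0.3277 × 4987 = 1634 kg VSS/d.
Carbonaceous O₂ demand = substrate oxidised − cell-mass equivalent = 4987 − 1.42 × 1634 = 2666 kg O₂/d.

R_O ≈ 2670 kg O₂/d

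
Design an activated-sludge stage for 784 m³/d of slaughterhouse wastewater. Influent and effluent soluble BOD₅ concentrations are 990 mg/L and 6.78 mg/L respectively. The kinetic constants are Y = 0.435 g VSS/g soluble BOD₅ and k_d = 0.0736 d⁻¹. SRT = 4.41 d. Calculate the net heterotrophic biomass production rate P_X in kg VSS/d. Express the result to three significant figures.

P_X ≈ 253 kg VSS/d

Observed yield with endogenous decay: Y_obs = Y / (1 + k_d·θ_c) = 0.435 / (1 + 0.0736 × 4.41) = 0.435 / 1.325 = 0.3284 g VSS/g soluble BOD₅.
Substrate removed = Q·(S₀ − S) = 784 m³/d × (990 − 6.78) g/m³ = 7.71×10^5 g/d = 770.8 kg/d.
P_X = Y_obs · Q(S₀ − S) = 0.3284 × 770.8 = 253.2 kg VSS/d.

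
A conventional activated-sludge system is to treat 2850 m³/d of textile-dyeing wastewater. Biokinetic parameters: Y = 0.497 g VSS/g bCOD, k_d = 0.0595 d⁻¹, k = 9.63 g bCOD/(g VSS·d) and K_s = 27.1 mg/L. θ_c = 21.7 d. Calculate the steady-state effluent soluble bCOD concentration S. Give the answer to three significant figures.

From the Monod/SRT balance for a CMAS, S = K_s·(1+k_d θ_c)/[θ_c·(Y k − k_d) − 1] = 27.1 × (1 + 0.0595 × 21.7) / [21.7 × (0.497 × 9.63 − 0.0595) − 1] = 62.09 / 101.6 = 0.6113 mg/L.

S ≈ 0.611 mg/L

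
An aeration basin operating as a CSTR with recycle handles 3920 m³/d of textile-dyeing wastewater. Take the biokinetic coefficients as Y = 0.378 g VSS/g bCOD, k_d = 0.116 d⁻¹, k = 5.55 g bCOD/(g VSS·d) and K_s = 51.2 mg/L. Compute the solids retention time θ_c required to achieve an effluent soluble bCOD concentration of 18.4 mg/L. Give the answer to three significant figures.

θ_c ≈ 2.28 d

Specific growth rate at S = 18.4 mg/L: μ = YkS/(K_s+S) = 0.378·5.55·18.4/(51.2+18.4) = 0.5546 d⁻¹.
Then 1/θ_c = μ − k_d = 0.5546 − 0.116 = 0.4386 d⁻¹, giving θ_c = 2.280 d.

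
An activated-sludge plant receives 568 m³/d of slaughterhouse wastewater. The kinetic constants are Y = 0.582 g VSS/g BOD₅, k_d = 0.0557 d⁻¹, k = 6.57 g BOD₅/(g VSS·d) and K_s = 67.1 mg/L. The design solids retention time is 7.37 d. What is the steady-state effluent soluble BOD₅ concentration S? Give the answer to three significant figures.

S ≈ 3.54 mg/L

Effluent substrate depends only on kinetics and SRT: S = K_s(1 + k_d θ_c) / [θ_c(Yk − k_d) − 1] = 67.1 × (1 + 0.0557 × 7.37) / [7.37 × (0.582 × 6.57 − 0.0557) − 1] = 94.65 / 26.77 = 3.535 mg/L.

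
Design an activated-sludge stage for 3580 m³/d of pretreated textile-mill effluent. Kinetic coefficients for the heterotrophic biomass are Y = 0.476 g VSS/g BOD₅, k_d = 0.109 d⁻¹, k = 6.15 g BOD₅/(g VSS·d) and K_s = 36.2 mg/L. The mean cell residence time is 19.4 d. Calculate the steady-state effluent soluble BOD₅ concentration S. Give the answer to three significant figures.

Effluent substrate depends only on kinetics and SRT: S = K_s(1 + k_d θ_c) / [θ_c(Yk − k_d) − 1] = 36.2 × (1 + 0.109 × 19.4) / [19.4 × (0.476 × 6.15 − 0.109) − 1] = 112.7 / 53.68 = 2.101 mg/L.

S ≈ 2.10 mg/L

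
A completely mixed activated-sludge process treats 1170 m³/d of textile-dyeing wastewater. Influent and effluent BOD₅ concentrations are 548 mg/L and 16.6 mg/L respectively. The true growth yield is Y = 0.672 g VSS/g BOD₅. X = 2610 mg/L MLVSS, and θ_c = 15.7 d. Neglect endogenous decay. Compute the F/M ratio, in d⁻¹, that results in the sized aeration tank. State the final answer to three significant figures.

Biomass mass balance (decay neglected): V·X = Y·Q·(S₀ − S)·θ_c, so V = 0.672 × 1170 × (548 − 16.6) × 15.7 / 2610 = 2513 m³.
F/M = Q·S₀ / (V·X) = 1170 × 548 / (2513 × 2610) = 0.09774 g BOD₅·(g VSS·d)⁻¹.

F/M ≈ 0.0977 d⁻¹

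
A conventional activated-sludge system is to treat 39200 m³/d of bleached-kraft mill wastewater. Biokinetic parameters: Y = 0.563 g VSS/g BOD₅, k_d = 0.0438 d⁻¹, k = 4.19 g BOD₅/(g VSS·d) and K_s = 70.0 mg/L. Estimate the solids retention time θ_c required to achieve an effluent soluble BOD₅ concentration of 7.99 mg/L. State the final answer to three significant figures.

θ_c ≈ 5.05 d

At the target effluent, Y k S/(K_s+S) = 0.563×4.19×7.99/77.99 = 0.2417 d⁻¹.
1/θ_c = 0.2417 − 0.0438 = 0.1979 d⁻¹, so θ_c = 5.054 d.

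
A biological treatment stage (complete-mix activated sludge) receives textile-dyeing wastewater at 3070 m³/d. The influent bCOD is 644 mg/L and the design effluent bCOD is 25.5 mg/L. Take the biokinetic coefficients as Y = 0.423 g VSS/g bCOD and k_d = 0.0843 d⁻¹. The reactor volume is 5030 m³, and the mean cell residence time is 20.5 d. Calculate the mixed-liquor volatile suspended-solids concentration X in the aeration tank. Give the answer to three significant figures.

From V·X·(1 + k_d·θ_c) = Y·Q·(S₀ − S)·θ_c: X = 0.423 × 3070 × (644 − 25.5) × 20.5 / [5030 × (1 + 0.0843 × 20.5)] = 1200 mg/L.

X ≈ 1200 mg/L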